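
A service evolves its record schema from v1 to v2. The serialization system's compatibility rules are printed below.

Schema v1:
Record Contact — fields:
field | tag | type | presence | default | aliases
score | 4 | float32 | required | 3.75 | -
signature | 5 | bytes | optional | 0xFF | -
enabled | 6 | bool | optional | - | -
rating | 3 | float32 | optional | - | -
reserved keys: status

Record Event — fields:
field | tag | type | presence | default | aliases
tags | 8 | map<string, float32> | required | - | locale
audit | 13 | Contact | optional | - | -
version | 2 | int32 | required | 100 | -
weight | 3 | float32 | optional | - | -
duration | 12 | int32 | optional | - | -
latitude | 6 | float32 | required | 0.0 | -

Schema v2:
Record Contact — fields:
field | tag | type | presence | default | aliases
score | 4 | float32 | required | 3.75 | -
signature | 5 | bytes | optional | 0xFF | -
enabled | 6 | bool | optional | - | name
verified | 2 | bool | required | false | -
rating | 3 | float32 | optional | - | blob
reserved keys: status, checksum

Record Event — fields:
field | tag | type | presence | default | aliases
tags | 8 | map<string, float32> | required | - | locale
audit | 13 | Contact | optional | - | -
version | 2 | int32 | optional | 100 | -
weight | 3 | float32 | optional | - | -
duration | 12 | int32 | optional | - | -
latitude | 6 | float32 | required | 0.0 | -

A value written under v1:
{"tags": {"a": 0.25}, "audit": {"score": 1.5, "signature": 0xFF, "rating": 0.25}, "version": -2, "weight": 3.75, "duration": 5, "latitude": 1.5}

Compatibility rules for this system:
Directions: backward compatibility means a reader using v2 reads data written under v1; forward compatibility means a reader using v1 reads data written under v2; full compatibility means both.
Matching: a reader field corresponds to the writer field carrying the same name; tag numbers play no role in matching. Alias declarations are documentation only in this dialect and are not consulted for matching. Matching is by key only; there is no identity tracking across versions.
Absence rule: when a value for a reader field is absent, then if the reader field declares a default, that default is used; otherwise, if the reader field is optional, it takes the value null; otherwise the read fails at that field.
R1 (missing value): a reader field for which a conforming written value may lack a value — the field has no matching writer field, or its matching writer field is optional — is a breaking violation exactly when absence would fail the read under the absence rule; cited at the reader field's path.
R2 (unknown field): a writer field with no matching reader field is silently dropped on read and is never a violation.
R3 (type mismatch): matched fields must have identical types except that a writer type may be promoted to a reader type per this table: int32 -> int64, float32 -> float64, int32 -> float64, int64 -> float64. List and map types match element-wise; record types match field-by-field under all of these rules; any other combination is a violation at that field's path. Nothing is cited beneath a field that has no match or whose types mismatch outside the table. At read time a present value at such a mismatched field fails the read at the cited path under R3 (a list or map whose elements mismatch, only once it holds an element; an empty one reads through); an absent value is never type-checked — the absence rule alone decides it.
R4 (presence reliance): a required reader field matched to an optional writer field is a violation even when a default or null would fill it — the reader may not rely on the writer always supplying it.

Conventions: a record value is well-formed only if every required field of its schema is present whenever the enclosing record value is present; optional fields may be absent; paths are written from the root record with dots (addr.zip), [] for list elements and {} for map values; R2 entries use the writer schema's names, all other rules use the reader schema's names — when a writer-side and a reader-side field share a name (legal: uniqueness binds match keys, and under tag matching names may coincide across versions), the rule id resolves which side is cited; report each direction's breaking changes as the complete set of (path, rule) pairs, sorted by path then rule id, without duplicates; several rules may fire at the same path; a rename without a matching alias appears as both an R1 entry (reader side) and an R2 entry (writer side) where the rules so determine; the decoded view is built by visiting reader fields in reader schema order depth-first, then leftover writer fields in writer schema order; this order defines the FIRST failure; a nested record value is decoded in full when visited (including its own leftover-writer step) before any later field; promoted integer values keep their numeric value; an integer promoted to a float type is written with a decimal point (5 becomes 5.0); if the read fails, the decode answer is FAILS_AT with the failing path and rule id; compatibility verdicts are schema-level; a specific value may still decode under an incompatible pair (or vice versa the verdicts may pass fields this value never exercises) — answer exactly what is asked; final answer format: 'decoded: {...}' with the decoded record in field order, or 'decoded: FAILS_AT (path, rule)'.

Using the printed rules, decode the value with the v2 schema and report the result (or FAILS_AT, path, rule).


the writer's type comes first in each Event pair
decode walk for Event under reader schema v2:
  tags := {"a": 0.25}
  audit.score := 1.5
  audit.signature := 0xFF
  audit.enabled := null (absent, optional -> null)
  audit.verified := false (absent -> default)
  audit.rating := 0.25
  version := -2
  weight := 3.75
  duration := 5
  latitude := 1.5
  => decoded: {"tags": {"a": 0.25}, "audit": {"score": 1.5, "signature": 0xFF, "enabled": null, "verified": false, "rating": 0.25}, "version": -2, "weight": 3.75, "duration": 5, "latitude": 1.5}
ruling out the remaining Event differences:
  field version in record Event: required changed to optional -> schema-level compatibility only; this Event value's decode is unchanged

decoded: {"tags": {"a": 0.25}, "audit": {"score": 1.5, "signature": 0xFF, "enabled": null, "verified": false, "rating": 0.25}, "version": -2, "weight": 3.75, "duration": 5, "latitude": 1.5}


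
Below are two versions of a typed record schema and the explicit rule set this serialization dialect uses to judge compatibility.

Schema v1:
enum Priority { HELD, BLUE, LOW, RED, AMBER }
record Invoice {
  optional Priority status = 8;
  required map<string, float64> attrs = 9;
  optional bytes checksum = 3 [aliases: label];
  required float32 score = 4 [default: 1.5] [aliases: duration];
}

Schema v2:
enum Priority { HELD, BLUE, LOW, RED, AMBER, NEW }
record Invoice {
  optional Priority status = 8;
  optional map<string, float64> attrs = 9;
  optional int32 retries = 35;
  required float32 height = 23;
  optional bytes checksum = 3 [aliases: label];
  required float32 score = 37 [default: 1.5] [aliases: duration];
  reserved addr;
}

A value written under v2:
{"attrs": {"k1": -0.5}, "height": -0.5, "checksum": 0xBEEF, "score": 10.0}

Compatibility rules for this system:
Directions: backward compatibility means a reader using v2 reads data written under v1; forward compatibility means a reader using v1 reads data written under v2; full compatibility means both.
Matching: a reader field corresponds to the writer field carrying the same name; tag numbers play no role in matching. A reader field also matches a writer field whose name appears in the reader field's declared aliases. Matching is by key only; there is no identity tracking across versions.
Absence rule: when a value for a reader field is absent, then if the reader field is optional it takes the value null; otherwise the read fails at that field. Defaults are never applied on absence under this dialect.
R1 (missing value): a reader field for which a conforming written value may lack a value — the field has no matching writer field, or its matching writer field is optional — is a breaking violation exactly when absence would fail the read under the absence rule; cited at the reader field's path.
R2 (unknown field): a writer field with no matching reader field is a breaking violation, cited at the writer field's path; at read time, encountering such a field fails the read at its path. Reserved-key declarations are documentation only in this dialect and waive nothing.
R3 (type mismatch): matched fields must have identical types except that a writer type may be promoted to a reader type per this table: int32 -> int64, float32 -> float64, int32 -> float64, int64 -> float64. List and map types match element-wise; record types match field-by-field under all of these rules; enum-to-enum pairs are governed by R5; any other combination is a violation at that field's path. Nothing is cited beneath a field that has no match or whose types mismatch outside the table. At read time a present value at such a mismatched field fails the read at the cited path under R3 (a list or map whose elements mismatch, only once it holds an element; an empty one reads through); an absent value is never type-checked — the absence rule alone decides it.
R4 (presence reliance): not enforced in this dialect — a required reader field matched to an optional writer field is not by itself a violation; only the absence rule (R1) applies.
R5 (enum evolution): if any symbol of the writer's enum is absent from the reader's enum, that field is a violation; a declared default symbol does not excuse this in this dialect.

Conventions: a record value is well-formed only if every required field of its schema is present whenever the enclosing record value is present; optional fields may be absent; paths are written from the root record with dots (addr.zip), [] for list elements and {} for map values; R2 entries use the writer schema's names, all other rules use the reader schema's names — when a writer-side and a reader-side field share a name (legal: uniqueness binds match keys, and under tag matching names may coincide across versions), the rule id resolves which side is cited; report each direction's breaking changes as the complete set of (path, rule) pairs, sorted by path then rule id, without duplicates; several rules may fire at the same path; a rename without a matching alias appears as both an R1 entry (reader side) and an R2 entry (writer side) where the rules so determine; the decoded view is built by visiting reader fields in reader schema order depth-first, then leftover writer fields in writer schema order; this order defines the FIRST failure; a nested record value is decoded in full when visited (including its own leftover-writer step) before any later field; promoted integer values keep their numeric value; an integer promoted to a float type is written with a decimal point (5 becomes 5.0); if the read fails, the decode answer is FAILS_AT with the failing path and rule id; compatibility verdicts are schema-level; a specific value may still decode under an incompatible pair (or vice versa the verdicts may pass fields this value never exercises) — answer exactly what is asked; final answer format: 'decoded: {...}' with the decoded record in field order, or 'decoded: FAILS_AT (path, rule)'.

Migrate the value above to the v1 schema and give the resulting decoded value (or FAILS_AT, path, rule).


in Invoice below, arrows point writer -> reader
decode (reader v1):
  status := null (missing; optional => null)
  attrs := {"k1": -0.5}
  checksum := 0xBEEF
  score := 10.0
  read fails at height under R2 (unknown field)
  => FAILS_AT (height, R2)
the other Invoice changes do not affect what is asked:
  enum Priority (field status in record Invoice): symbol NEW added -> changes Invoice's schema-level verdicts only — the decode of this value is the same
  field attrs in record Invoice: required changed to optional -> changes Invoice's schema-level verdicts only — the decode of this value is the same
  field score in record Invoice: tag 4 changed to 37 -> inert under this dialect — no rule fires on Invoice and the result does not move
  added field retries to record Invoice: optional int32, tag 35 (in v2 it sits immediately before checksum) -> changes Invoice's schema-level verdicts only — the decode of this value is the same

decoded: FAILS_AT (height, R2)


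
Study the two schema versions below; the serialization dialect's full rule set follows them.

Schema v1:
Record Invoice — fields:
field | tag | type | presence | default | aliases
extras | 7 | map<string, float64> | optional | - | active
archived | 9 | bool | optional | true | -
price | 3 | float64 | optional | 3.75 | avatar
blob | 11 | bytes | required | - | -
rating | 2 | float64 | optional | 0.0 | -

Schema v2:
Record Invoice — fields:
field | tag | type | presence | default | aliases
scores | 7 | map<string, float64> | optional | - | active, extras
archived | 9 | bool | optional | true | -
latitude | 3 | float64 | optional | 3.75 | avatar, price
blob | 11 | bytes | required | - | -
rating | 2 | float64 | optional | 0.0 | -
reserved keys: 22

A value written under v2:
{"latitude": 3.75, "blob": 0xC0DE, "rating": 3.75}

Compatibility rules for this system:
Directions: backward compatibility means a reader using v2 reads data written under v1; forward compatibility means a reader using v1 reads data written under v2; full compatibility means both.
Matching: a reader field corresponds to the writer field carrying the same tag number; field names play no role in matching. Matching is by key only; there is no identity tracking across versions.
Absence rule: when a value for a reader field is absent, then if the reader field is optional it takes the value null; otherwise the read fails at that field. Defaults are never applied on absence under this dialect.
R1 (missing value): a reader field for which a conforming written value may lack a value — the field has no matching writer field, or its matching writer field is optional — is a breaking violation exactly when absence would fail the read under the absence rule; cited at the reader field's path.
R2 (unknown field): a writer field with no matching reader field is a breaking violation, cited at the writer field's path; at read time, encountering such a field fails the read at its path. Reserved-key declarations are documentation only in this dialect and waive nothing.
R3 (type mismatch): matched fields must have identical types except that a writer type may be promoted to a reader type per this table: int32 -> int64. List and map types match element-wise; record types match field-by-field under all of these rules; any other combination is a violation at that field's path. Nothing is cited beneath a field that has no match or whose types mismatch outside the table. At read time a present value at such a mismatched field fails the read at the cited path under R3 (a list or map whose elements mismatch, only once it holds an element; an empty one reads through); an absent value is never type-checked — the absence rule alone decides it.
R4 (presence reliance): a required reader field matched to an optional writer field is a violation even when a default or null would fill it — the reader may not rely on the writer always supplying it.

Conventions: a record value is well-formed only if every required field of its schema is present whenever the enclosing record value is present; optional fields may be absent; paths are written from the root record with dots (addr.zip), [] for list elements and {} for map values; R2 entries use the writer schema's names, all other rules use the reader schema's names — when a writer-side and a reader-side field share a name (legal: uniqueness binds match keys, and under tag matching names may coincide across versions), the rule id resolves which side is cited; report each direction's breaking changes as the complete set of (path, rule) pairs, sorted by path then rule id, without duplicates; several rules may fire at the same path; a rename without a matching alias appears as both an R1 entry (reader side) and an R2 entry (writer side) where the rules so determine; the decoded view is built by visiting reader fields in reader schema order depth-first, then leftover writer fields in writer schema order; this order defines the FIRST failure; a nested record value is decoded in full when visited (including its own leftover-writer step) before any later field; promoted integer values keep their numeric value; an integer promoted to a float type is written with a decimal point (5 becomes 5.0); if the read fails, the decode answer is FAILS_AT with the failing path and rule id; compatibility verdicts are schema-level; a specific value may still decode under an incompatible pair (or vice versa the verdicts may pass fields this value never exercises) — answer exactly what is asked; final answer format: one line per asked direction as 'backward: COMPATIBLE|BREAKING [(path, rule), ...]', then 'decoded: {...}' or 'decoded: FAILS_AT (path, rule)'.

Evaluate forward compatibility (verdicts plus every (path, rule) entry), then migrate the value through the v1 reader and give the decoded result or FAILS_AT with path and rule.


forward: COMPATIBLE []; decoded: {"extras": null, "archived": null, "price": 3.75, "blob": 0xC0DE, "rating": 3.75}

each type pair in Invoice: writer, then reader
forward pass over Invoice, reader schema v1, writer schema v2:
  extras: map<string, float64> -> map<string, float64>, writer optional; from scores
  archived: bool -> bool, writer optional; from archived
  price: float64 -> float64, writer optional; from latitude
  blob: bytes -> bytes, writer required; from blob
  rating: float64 -> float64, writer optional; from rating
  nothing fires on Invoice: forward is COMPATIBLE
decoding the Invoice value with the v1 reader:
  extras := null (missing; optional => null)
  archived := null (missing; optional => null)
  price := 3.75 (from writer latitude)
  blob := 0xC0DE
  rating := 3.75
  => decoded: {"extras": null, "archived": null, "price": 3.75, "blob": 0xC0DE, "rating": 3.75}
remaining Invoice differences; none change what is asked:
  renamed field extras to scores in record Invoice (alias extras declared on the renamed field) -> no rule fires on it in Invoice's dialect; the asked verdict holds
  renamed field price to latitude in record Invoice (alias price declared on the renamed field) -> no rule fires on it in Invoice's dialect; the asked verdict holds


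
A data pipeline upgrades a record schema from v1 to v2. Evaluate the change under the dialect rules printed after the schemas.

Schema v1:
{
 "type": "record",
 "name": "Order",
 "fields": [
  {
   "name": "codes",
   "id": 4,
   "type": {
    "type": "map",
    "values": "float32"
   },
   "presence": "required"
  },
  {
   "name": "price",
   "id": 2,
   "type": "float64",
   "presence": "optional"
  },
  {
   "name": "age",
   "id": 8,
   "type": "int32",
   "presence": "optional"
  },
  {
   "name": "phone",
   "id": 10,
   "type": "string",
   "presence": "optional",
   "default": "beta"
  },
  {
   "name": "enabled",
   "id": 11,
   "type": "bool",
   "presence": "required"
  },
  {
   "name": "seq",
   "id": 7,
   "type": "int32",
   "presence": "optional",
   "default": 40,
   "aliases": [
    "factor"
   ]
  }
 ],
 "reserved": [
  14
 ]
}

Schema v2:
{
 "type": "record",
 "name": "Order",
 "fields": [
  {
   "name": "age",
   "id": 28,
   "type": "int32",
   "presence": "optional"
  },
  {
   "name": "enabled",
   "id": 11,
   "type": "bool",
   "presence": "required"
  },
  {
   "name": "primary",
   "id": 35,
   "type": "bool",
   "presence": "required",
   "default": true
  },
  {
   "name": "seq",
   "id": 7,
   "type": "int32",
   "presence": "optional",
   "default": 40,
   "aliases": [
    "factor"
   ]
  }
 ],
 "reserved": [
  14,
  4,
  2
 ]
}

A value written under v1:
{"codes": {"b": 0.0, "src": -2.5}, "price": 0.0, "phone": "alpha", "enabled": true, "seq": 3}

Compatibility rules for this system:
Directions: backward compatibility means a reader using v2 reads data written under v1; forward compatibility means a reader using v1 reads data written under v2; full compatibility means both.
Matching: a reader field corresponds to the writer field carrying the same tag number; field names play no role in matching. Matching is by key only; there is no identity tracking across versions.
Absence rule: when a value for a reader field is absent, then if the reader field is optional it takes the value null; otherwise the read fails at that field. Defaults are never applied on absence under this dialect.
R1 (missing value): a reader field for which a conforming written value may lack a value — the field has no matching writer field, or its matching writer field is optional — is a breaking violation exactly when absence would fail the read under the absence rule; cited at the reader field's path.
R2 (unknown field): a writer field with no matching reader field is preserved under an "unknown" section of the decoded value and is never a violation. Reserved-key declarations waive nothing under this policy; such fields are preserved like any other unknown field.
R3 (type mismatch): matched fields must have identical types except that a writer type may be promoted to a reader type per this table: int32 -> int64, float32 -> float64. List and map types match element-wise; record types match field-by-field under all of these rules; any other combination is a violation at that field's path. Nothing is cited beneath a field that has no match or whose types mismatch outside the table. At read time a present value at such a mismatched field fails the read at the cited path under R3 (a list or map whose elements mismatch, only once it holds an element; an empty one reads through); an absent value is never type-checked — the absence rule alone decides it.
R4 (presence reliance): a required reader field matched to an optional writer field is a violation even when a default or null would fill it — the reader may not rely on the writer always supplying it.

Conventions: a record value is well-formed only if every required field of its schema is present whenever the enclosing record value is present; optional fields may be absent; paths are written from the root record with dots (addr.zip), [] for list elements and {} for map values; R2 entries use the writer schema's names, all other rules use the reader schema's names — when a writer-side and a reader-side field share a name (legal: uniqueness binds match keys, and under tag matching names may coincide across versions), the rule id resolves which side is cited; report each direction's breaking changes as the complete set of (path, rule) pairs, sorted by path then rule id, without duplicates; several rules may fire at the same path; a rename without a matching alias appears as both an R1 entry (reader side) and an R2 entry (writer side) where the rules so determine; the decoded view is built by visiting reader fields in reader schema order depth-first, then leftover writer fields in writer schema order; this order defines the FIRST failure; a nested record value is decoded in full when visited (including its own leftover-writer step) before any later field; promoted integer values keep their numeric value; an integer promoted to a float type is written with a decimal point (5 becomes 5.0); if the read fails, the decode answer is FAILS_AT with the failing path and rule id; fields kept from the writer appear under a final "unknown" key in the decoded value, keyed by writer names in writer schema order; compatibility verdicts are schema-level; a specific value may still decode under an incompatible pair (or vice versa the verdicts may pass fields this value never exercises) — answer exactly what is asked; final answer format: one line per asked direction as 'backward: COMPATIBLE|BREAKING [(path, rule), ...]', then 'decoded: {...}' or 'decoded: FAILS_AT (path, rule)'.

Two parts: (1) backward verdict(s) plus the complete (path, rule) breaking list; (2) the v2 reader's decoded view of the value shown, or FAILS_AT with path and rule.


the writer's type comes first in each Order pair
checking backward for Order: reader v2 against writer v1:
  age has no writer counterpart
  enabled: paired with writer enabled (bool -> bool; writer required)
  primary has no writer counterpart
  seq: paired with writer seq (int32 -> int32; writer optional)
  codes (writer side), unknown to reader
  price (writer side), unknown to reader
  age (writer side), unknown to reader
  phone (writer side), unknown to reader
  breaking: (primary, R1)
  backward on Order therefore BREAKING (1)
migrating the Order value to v2:
  age := null (not supplied -> null)
  enabled := true
  read fails at primary under R1 (no fill)
  => FAILS_AT (primary, R1)
the rest of the Order diff is inert for this question:
  field age in record Order: tag 8 changed to 28 -> no rule fires on it in Order's dialect; the asked verdict holds
  removed field codes from record Order (its key 4 joins the reserved list) -> its effect on Order is confined to the forward direction, not asked
  removed field price from record Order (its key 2 joins the reserved list) -> no rule fires on it in Order's dialect; the asked verdict holds
  removed field phone from record Order -> no rule fires on it in Order's dialect; the asked verdict holds

backward: BREAKING [(primary, R1)]; decoded: FAILS_AT (primary, R1)


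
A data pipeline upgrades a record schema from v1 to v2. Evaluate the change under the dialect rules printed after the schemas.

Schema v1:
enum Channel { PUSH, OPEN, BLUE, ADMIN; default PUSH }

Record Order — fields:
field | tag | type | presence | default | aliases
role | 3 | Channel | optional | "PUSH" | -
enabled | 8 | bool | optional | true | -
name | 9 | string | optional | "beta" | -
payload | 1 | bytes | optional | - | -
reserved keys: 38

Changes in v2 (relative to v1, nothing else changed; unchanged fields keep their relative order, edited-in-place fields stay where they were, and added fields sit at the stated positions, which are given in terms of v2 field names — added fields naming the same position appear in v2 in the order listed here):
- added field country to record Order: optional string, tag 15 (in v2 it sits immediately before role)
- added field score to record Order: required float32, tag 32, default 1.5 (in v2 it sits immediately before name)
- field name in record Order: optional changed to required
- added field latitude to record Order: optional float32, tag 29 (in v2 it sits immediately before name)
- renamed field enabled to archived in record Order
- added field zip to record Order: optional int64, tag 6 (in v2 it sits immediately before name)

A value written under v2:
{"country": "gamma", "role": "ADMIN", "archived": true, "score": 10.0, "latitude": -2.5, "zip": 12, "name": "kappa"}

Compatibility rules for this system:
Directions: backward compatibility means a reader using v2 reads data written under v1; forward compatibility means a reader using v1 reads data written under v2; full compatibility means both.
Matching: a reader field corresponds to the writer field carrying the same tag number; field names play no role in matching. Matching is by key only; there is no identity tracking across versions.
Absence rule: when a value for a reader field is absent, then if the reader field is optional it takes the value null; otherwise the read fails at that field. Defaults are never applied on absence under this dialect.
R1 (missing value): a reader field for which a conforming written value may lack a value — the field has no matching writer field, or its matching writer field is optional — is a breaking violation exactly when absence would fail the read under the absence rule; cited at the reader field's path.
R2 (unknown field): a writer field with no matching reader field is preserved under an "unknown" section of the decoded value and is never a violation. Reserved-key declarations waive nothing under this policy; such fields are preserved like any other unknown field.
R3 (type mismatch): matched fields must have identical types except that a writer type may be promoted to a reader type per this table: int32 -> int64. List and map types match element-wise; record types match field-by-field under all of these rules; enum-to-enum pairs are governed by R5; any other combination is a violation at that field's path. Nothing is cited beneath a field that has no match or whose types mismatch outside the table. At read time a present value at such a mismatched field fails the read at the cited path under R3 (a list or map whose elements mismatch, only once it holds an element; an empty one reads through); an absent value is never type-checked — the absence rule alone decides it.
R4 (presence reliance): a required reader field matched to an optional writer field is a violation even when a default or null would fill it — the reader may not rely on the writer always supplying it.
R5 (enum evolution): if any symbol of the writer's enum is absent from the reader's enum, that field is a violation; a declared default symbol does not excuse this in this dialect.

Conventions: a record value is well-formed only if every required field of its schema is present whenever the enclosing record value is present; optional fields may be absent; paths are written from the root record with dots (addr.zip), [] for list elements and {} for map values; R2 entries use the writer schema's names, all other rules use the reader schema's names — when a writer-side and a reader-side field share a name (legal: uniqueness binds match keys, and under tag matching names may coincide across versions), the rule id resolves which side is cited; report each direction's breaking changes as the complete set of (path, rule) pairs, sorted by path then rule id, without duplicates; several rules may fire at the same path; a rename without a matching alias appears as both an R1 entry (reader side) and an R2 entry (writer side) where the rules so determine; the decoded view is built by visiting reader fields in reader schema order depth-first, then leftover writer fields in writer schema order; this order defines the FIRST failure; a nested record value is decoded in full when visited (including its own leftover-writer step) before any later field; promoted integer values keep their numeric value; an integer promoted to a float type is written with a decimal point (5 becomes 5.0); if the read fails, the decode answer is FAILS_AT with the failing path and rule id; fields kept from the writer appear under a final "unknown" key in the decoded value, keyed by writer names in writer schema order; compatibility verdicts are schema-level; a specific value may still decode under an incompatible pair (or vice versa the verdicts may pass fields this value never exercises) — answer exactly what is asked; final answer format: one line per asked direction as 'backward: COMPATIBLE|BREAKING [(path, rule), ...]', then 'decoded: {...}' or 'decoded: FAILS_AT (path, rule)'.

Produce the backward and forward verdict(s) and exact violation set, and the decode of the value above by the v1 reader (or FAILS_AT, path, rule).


arrows below run writer -> reader for Order
backward on Order — v2 reading data written by v1:
  no writer field matches reader country
  role <- role (Channel -> Channel, writer optional)
  archived <- enabled (bool -> bool, writer optional)
  no writer field matches reader score
  no writer field matches reader latitude
  no writer field matches reader zip
  name <- name (string -> string, writer optional)
  payload <- payload (bytes -> bytes, writer optional)
  rule R1 violated at name
  rule R4 violated at name
  rule R1 violated at score
  => 3 violation(s): backward is BREAKING for Order
forward on Order — v1 reading data written by v2:
  role <- role (Channel -> Channel, writer optional)
  enabled <- archived (bool -> bool, writer optional)
  name <- name (string -> string, writer required)
  payload <- payload (bytes -> bytes, writer optional)
  leftover writer field: country
  leftover writer field: score
  leftover writer field: latitude
  leftover writer field: zip
  => forward: COMPATIBLE
migrating the Order value to v1:
  role := "ADMIN"
  enabled := true (from writer archived)
  name := "kappa"
  payload := null (not supplied -> null)
  writer country: kept under "unknown"
  writer score: kept under "unknown"
  writer latitude: kept under "unknown"
  writer zip: kept under "unknown"
  => decoded: {"role": "ADMIN", "enabled": true, "name": "kappa", "payload": null, "unknown": {"country": "gamma", "score": 10.0, "latitude": -2.5, "zip": 12}}

backward: BREAKING [(name, R1), (name, R4), (score, R1)]; forward: COMPATIBLE []; decoded: {"role": "ADMIN", "enabled": true, "name": "kappa", "payload": null, "unknown": {"country": "gamma", "score": 10.0, "latitude": -2.5, "zip": 12}}


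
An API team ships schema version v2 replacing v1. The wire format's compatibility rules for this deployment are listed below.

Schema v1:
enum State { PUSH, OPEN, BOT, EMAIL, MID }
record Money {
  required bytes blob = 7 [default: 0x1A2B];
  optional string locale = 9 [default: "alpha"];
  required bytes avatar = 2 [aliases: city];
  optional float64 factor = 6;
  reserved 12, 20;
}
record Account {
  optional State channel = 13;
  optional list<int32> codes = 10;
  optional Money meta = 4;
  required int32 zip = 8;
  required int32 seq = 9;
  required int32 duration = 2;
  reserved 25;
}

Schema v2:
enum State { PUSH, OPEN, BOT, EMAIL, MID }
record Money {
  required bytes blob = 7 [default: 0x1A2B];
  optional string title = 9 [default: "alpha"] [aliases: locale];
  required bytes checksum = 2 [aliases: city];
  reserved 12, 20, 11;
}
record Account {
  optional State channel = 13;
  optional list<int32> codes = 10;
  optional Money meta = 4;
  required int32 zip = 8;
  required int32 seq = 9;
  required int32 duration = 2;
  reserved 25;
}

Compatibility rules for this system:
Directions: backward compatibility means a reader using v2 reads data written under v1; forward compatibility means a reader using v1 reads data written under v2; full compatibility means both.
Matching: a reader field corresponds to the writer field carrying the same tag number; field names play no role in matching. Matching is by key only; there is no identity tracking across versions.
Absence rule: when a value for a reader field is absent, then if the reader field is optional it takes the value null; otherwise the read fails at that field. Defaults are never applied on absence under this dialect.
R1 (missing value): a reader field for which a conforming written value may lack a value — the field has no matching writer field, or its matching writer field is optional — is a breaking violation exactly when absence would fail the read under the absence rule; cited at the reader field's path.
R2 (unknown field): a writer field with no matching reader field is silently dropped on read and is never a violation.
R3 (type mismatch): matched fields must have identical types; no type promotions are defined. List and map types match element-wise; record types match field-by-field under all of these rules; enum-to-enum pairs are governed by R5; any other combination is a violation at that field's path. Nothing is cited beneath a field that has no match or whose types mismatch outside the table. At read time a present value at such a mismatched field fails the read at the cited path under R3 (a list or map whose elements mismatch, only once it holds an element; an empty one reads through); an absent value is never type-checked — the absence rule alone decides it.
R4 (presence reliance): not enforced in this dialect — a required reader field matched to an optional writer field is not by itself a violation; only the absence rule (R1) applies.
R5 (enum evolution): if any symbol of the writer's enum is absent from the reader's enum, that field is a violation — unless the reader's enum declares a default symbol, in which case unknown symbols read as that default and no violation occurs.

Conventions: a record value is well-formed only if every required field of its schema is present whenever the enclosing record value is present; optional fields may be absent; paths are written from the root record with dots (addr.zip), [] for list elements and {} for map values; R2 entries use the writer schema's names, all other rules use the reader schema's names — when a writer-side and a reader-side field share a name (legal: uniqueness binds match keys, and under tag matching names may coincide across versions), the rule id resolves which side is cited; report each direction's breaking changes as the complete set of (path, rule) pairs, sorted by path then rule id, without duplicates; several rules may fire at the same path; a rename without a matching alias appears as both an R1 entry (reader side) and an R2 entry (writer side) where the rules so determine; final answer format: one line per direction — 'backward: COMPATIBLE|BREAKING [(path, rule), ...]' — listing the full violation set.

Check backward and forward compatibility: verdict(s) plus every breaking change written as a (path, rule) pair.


backward: COMPATIBLE []; forward: COMPATIBLE []

each type pair in Account: writer, then reader
backward pass over Account, reader schema v2, writer schema v1:
  channel <- channel (State -> State, writer optional)
  codes <- codes (list<int32> -> list<int32>, writer optional)
  meta <- meta (Money -> Money, writer optional)
  zip <- zip (int32 -> int32, writer required)
  seq <- seq (int32 -> int32, writer required)
  duration <- duration (int32 -> int32, writer required)
  meta.blob <- meta.blob (bytes -> bytes, writer required)
  meta.title <- meta.locale (string -> string, writer optional)
  meta.checksum <- meta.avatar (bytes -> bytes, writer required)
  writer meta.factor: unknown to reader
  => backward verdict for Account: COMPATIBLE, no violations
forward pass over Account, reader schema v1, writer schema v2:
  channel <- channel (State -> State, writer optional)
  codes <- codes (list<int32> -> list<int32>, writer optional)
  meta <- meta (Money -> Money, writer optional)
  zip <- zip (int32 -> int32, writer required)
  seq <- seq (int32 -> int32, writer required)
  duration <- duration (int32 -> int32, writer required)
  meta.blob <- meta.blob (bytes -> bytes, writer required)
  meta.locale <- meta.title (string -> string, writer optional)
  meta.avatar <- meta.checksum (bytes -> bytes, writer required)
  meta.factor: no writer-side match
  => forward verdict for Account: COMPATIBLE, no violations


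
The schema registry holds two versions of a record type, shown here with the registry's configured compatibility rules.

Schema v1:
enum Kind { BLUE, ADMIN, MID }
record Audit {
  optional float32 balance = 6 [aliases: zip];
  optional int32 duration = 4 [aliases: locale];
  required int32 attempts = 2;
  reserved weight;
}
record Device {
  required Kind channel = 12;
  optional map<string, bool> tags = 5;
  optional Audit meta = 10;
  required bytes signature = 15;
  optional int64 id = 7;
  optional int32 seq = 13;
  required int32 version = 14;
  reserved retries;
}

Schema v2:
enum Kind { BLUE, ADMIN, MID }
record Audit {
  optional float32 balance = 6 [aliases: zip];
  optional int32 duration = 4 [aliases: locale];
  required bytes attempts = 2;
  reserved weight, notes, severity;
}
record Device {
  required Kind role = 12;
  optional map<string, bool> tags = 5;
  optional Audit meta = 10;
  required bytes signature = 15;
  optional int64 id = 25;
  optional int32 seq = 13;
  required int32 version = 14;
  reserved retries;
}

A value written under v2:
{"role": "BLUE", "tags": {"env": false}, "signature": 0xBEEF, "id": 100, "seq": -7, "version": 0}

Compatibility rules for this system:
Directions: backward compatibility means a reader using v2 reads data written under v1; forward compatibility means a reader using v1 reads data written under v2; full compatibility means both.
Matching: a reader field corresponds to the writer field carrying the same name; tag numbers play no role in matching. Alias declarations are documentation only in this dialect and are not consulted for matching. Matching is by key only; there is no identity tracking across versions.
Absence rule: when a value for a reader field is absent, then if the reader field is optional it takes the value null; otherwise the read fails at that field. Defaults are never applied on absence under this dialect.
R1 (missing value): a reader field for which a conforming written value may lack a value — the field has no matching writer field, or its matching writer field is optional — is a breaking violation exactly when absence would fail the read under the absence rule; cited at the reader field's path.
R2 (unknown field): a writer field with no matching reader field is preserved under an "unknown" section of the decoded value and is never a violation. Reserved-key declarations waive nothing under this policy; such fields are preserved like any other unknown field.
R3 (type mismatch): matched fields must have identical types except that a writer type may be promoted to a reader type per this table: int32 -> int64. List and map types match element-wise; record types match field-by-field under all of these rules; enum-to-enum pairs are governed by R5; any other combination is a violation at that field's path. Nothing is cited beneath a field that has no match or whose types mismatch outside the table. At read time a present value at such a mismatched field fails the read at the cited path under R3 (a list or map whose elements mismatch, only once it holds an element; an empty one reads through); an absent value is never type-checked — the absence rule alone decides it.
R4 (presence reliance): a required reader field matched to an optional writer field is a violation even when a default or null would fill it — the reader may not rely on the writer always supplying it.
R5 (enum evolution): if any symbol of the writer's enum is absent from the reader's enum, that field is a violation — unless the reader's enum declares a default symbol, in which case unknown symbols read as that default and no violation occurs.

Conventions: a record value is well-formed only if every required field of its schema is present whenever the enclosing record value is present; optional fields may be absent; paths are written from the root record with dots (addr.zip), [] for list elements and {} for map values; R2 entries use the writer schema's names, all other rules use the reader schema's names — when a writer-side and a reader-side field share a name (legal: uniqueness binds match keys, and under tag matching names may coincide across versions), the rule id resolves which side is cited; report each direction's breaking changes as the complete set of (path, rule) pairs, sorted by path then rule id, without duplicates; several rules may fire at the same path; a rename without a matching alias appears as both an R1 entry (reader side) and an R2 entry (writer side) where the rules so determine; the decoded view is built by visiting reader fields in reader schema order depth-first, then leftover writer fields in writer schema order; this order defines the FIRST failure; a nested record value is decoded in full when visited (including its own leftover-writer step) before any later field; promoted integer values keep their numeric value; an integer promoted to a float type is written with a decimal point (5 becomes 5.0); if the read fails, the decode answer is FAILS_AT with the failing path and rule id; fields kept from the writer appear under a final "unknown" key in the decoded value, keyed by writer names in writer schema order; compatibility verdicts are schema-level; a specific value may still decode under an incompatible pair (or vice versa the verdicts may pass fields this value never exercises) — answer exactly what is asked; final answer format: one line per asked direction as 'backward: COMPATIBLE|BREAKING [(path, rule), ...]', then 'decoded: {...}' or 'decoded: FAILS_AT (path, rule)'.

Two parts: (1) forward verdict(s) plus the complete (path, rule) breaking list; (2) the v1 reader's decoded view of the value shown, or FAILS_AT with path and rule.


forward: BREAKING [(channel, R1), (meta.attempts, R3)]; decoded: FAILS_AT (channel, R1)

in Device below, arrows point writer -> reader
forward analysis of Device with v1 as reader and v2 as writer:
  no writer field matches reader channel
  map<string, bool> -> map<string, bool>, writer optional: tags aligns to tags
  Audit -> Audit, writer optional: meta aligns to meta
  bytes -> bytes, writer required: signature aligns to signature
  int64 -> int64, writer optional: id aligns to id
  int32 -> int32, writer optional: seq aligns to seq
  int32 -> int32, writer required: version aligns to version
  writer field role has no reader counterpart
  float32 -> float32, writer optional: meta.balance aligns to meta.balance
  int32 -> int32, writer optional: meta.duration aligns to meta.duration
  bytes -> int32, writer required: meta.attempts aligns to meta.attempts
  R1 fires at channel
  R3 fires at meta.attempts
  => forward: BREAKING (2)
decoding the Device value with the v1 reader:
  read fails at channel under R1 (no fill)
  => FAILS_AT (channel, R1)
remaining Device differences; none change what is asked:
  field id in record Device: tag 7 changed to 25 -> no rule fires on it in Device's dialect; the asked verdict holds
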